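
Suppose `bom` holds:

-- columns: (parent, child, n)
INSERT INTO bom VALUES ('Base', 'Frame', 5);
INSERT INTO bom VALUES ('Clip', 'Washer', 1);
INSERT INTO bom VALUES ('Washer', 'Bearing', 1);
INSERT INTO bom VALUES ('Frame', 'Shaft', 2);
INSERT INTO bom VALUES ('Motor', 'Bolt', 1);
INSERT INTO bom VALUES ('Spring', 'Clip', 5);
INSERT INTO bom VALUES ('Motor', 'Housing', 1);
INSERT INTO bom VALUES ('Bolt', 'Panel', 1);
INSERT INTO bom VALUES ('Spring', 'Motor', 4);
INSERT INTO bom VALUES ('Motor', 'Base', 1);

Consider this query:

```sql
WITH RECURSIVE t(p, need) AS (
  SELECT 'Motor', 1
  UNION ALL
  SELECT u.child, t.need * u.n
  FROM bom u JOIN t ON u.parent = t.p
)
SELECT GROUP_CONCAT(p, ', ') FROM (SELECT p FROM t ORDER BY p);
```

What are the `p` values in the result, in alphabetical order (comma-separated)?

Base: (Motor, need=1).
Iteration 1: components of {Motor} -> Base = 1*1 = 1, Bolt = 1*1 = 1, Housing = 1*1 = 1.
Iteration 2: components of {Base,Bolt,Housing} -> Frame = 1*5 = 5, Panel = 1*1 = 1.
Iteration 3: components of {Frame,Panel} -> Shaft = 5*2 = 10.
Iteration 4: no further components; recursion stops.

Base, Bolt, Frame, Housing, Motor, Panel, Shaft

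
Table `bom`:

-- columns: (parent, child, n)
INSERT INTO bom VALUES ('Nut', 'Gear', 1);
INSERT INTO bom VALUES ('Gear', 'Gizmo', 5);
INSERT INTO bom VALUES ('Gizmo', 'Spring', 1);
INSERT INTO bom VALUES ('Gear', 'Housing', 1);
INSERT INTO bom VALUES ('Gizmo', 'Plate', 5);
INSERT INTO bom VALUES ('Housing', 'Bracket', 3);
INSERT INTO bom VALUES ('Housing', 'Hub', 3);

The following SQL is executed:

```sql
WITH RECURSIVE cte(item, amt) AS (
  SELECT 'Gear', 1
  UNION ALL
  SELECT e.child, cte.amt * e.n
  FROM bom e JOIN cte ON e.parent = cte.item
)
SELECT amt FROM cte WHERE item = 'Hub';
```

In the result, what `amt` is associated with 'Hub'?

3

Base: (Gear, amt=1).
Iteration 1: components of {Gear} -> Gizmo = 1*5 = 5, Housing = 1*1 = 1.
Iteration 2: components of {Gizmo,Housing} -> Bracket = 1*3 = 3, Hub = 1*3 = 3, Plate = 5*5 = 25, Spring = 5*1 = 5.
Iteration 3: no further components; recursion stops.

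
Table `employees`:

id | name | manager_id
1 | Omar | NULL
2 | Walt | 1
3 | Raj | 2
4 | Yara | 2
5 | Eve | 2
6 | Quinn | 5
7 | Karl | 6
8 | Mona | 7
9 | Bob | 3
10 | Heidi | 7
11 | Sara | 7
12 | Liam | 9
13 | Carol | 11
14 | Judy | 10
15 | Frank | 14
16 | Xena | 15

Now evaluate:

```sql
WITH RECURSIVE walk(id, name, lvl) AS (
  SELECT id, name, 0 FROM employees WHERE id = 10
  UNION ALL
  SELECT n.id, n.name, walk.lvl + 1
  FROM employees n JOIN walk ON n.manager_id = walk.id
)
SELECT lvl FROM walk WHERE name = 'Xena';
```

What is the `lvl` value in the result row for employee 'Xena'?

Base: id=10 (Heidi) at lvl 0.
Iteration 1: rows with manager_id in {10} -> Judy (id 14, lvl 1).
Iteration 2: rows with manager_id in {14} -> Frank (id 15, lvl 2).
Iteration 3: rows with manager_id in {15} -> Xena (id 16, lvl 3).
Iteration 4: no rows with manager_id in {16}; recursion stops.

3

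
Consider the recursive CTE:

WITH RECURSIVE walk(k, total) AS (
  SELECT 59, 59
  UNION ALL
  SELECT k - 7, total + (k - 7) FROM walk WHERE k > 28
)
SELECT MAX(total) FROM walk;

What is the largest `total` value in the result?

Base: k=59, total=59.
Iteration 1: 59 > 28 holds -> k = 59 - 7 = 52, total = 59 + 52 = 111.
Iteration 2: 52 > 28 holds -> k = 52 - 7 = 45, total = 111 + 45 = 156.
Iteration 3: 45 > 28 holds -> k = 45 - 7 = 38, total = 156 + 38 = 194.
Iteration 4: 38 > 28 holds -> k = 38 - 7 = 31, total = 194 + 31 = 225.
Iteration 5: 31 > 28 holds -> k = 31 - 7 = 24, total = 225 + 24 = 249.
Iteration 6: 24 > 28 fails; recursion stops.
total values: 59, 111, 156, 194, 225, 249; the maximum is 249.

249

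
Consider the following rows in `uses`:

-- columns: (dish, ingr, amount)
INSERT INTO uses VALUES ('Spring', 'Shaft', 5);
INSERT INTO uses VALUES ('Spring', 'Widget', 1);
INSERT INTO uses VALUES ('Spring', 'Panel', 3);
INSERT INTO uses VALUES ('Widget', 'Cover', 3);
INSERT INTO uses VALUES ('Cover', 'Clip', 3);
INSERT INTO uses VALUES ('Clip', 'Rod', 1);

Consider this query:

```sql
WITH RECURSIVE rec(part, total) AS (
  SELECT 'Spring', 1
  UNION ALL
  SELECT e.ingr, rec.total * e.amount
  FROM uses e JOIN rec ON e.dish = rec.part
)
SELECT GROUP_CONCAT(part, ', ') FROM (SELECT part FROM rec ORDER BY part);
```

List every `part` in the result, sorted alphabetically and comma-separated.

Clip, Cover, Panel, Rod, Shaft, Spring, Widget

Base: (Spring, total=1).
Iteration 1: components of {Spring} -> Panel = 1*3 = 3, Shaft = 1*5 = 5, Widget = 1*1 = 1.
Iteration 2: components of {Panel,Shaft,Widget} -> Cover = 1*3 = 3.
Iteration 3: components of {Cover} -> Clip = 3*3 = 9.
Iteration 4: components of {Clip} -> Rod = 9*1 = 9.
Iteration 5: no further components; recursion stops.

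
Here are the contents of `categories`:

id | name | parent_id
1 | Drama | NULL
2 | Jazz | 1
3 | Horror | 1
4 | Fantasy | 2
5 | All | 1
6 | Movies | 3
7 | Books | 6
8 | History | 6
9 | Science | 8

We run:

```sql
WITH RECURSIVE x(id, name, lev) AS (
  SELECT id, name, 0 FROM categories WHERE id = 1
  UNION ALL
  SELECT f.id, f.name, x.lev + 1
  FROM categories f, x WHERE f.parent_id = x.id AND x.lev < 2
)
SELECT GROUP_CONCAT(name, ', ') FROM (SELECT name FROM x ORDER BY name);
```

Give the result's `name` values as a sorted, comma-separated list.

Base: id=1 (Drama) at lev 0.
Iteration 1: rows with parent_id in {1} -> Jazz (id 2, lev 1), Horror (id 3, lev 1), All (id 5, lev 1).
Iteration 2: rows with parent_id in {2,3,5} -> Fantasy (id 4, lev 2), Movies (id 6, lev 2).
Iteration 3: lev < 2 fails for all current rows; recursion stops.

All, Drama, Fantasy, Horror, Jazz, Movies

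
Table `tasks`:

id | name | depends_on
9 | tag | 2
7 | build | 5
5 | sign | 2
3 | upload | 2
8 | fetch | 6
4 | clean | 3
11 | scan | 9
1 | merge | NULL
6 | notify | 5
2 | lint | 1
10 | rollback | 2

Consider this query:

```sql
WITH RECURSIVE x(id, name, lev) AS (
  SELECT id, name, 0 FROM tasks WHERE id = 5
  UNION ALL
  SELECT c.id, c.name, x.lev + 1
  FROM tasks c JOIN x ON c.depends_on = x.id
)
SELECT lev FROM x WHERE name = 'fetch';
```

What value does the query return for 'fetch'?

2

Base: id=5 (sign) at lev 0.
Iteration 1: rows with depends_on in {5} -> notify (id 6, lev 1), build (id 7, lev 1).
Iteration 2: rows with depends_on in {6,7} -> fetch (id 8, lev 2).
Iteration 3: no rows with depends_on in {8}; recursion stops.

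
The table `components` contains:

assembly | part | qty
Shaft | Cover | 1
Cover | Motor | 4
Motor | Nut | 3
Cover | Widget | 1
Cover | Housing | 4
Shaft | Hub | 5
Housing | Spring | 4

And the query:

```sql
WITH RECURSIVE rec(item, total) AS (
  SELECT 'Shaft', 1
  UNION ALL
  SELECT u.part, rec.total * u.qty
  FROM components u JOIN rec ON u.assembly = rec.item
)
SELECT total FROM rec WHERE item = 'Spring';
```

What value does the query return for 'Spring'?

16

Base: (Shaft, total=1).
Iteration 1: components of {Shaft} -> Cover = 1*1 = 1, Hub = 1*5 = 5.
Iteration 2: components of {Cover,Hub} -> Housing = 1*4 = 4, Motor = 1*4 = 4, Widget = 1*1 = 1.
Iteration 3: components of {Housing,Motor,Widget} -> Nut = 4*3 = 12, Spring = 4*4 = 16.
Iteration 4: no further components; recursion stops.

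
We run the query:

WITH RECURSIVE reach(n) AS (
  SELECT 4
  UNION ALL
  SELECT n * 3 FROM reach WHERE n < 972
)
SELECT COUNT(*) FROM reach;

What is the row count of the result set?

Base: n=4.
Iteration 1: 4 < 972 holds -> n = 4 * 3 = 12.
Iteration 2: 12 < 972 holds -> n = 12 * 3 = 36.
Iteration 3: 36 < 972 holds -> n = 36 * 3 = 108.
Iteration 4: 108 < 972 holds -> n = 108 * 3 = 324.
Iteration 5: 324 < 972 holds -> n = 324 * 3 = 972.
Iteration 6: 972 < 972 fails; recursion stops.
Total rows emitted: 6.

6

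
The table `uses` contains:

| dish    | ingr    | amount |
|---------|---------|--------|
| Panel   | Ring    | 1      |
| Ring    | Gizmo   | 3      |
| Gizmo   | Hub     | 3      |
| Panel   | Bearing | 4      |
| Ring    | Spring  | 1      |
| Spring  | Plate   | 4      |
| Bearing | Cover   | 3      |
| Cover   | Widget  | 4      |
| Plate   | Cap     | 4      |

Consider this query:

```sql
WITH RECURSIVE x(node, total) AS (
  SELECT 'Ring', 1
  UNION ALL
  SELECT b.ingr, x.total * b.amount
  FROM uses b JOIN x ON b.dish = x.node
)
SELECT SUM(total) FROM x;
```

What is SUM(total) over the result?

34

Base: (Ring, total=1).
Iteration 1: components of {Ring} -> Gizmo = 1*3 = 3, Spring = 1*1 = 1.
Iteration 2: components of {Gizmo,Spring} -> Hub = 3*3 = 9, Plate = 1*4 = 4.
Iteration 3: components of {Hub,Plate} -> Cap = 4*4 = 16.
Iteration 4: no further components; recursion stops.
SUM(total) = 1 + 3 + 1 + 9 + 4 + 16 = 34.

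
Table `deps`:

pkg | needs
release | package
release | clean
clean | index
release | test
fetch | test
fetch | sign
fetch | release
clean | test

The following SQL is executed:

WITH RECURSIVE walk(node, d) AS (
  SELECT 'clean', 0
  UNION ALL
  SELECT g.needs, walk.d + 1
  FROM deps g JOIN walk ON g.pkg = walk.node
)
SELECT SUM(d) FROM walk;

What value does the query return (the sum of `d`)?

Base: (clean, d=0).
Iteration 1: edges from {clean} -> (index, d=1), (test, d=1).
Iteration 2: no outgoing edges from {index,test}; recursion stops.
SUM(d) = 0 + 1 + 1 = 2.

2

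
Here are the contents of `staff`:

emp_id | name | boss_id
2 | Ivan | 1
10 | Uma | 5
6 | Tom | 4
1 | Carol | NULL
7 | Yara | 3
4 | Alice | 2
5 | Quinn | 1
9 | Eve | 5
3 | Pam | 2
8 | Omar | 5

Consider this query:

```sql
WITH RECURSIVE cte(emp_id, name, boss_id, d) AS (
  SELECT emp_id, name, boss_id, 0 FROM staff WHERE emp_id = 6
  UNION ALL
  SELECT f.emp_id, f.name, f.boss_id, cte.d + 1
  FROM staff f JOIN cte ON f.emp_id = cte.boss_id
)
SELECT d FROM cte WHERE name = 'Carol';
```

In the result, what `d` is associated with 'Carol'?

3

Base: emp_id=6 (Tom), boss_id=4, d 0.
Iteration 1: join on emp_id=4 -> Alice (id 4, boss_id=2, d 1).
Iteration 2: join on emp_id=2 -> Ivan (id 2, boss_id=1, d 2).
Iteration 3: join on emp_id=1 -> Carol (id 1, boss_id=NULL, d 3).
Iteration 4: boss_id is NULL; no match; recursion stops.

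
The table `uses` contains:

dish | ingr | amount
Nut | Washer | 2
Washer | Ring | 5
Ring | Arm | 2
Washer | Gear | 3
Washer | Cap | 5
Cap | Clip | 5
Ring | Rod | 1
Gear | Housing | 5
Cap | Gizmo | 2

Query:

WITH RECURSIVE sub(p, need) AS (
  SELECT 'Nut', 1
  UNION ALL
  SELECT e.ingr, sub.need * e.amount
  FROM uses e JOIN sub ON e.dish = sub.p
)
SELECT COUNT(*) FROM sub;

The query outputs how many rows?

Base: (Nut, need=1).
Iteration 1: components of {Nut} -> Washer = 1*2 = 2.
Iteration 2: components of {Washer} -> Cap = 2*5 = 10, Gear = 2*3 = 6, Ring = 2*5 = 10.
Iteration 3: components of {Cap,Gear,Ring} -> Arm = 10*2 = 20, Clip = 10*5 = 50, Gizmo = 10*2 = 20, Housing = 6*5 = 30, Rod = 10*1 = 10.
Iteration 4: no further components; recursion stops.
Total rows emitted: 10.

10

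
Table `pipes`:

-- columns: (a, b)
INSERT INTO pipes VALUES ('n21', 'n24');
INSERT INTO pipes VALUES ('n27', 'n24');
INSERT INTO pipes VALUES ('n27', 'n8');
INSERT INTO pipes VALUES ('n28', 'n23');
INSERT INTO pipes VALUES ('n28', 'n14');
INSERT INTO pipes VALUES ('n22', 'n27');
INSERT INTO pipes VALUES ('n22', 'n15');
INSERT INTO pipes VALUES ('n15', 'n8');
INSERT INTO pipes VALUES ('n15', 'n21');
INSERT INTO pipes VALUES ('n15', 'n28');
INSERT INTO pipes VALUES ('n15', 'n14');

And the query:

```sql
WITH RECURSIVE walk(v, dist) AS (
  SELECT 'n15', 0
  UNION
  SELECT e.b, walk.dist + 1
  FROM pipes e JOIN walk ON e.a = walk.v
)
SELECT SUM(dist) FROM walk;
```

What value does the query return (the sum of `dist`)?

10

Base: (n15, dist=0).
Iteration 1: edges from {n15} -> (n14, dist=1), (n21, dist=1), (n28, dist=1), (n8, dist=1).
Iteration 2: edges from {n14,n21,n28,n8} -> (n14, dist=2), (n23, dist=2), (n24, dist=2).
Iteration 3: no outgoing edges from {n14,n23,n24}; recursion stops.
SUM(dist) = 0 + 1 + 1 + 1 + 1 + 2 + 2 + 2 = 10.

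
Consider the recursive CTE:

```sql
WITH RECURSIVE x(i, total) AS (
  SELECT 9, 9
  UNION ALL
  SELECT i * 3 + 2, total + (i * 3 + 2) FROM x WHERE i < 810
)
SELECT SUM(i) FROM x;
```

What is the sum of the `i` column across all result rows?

Base: i=9, total=9.
Iteration 1: 9 < 810 holds -> i = 9 * 3 + 2 = 29, total = 9 + 29 = 38.
Iteration 2: 29 < 810 holds -> i = 29 * 3 + 2 = 89, total = 38 + 89 = 127.
Iteration 3: 89 < 810 holds -> i = 89 * 3 + 2 = 269, total = 127 + 269 = 396.
Iteration 4: 269 < 810 holds -> i = 269 * 3 + 2 = 809, total = 396 + 809 = 1205.
Iteration 5: 809 < 810 holds -> i = 809 * 3 + 2 = 2429, total = 1205 + 2429 = 3634.
Iteration 6: 2429 < 810 fails; recursion stops.
SUM(i) = 9 + 29 + 89 + 269 + 809 + 2429 = 3634.

3634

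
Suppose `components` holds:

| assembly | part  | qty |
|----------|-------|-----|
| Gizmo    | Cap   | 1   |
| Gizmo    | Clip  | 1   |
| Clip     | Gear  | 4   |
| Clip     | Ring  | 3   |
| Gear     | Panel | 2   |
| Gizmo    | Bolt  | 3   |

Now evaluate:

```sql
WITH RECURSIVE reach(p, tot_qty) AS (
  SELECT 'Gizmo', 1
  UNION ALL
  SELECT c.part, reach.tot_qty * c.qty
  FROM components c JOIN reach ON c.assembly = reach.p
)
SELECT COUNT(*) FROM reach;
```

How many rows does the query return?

7

Base: (Gizmo, tot_qty=1).
Iteration 1: components of {Gizmo} -> Bolt = 1*3 = 3, Cap = 1*1 = 1, Clip = 1*1 = 1.
Iteration 2: components of {Bolt,Cap,Clip} -> Gear = 1*4 = 4, Ring = 1*3 = 3.
Iteration 3: components of {Gear,Ring} -> Panel = 4*2 = 8.
Iteration 4: no further components; recursion stops.
Total rows emitted: 7.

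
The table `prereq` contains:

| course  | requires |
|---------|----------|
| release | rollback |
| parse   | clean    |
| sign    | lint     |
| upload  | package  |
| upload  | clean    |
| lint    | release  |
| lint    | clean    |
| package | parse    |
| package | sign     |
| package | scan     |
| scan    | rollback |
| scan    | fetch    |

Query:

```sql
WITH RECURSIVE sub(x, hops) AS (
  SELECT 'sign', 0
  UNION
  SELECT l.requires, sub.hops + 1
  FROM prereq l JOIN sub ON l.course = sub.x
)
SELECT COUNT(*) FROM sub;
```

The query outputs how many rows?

5

Base: (sign, hops=0).
Iteration 1: edges from {sign} -> (lint, hops=1).
Iteration 2: edges from {lint} -> (clean, hops=2), (release, hops=2).
Iteration 3: edges from {clean,release} -> (rollback, hops=3).
Iteration 4: no outgoing edges from {rollback}; recursion stops.
Total rows emitted: 5.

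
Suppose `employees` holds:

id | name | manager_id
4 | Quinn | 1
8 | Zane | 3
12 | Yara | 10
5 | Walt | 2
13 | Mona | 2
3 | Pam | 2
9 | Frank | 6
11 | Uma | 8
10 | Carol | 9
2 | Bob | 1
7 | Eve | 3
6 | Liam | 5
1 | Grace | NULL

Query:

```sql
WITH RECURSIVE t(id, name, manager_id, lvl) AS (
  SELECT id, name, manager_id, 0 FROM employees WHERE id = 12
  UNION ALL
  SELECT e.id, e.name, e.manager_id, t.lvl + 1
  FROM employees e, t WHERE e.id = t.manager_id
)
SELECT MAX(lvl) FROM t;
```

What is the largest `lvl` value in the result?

6

Base: id=12 (Yara), manager_id=10, lvl 0.
Iteration 1: join on id=10 -> Carol (id 10, manager_id=9, lvl 1).
Iteration 2: join on id=9 -> Frank (id 9, manager_id=6, lvl 2).
Iteration 3: join on id=6 -> Liam (id 6, manager_id=5, lvl 3).
Iteration 4: join on id=5 -> Walt (id 5, manager_id=2, lvl 4).
Iteration 5: join on id=2 -> Bob (id 2, manager_id=1, lvl 5).
Iteration 6: join on id=1 -> Grace (id 1, manager_id=NULL, lvl 6).
Iteration 7: manager_id is NULL; no match; recursion stops.
lvl values: 0, 1, 2, 3, 4, 5, 6; the maximum is 6.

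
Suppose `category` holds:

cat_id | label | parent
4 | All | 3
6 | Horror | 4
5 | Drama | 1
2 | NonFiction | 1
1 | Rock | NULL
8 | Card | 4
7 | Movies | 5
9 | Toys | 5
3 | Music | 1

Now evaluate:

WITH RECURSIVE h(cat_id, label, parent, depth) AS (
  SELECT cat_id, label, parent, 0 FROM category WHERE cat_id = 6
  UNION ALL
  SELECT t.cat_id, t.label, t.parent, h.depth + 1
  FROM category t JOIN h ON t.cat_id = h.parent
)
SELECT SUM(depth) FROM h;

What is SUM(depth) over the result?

Base: cat_id=6 (Horror), parent=4, depth 0.
Iteration 1: join on cat_id=4 -> All (id 4, parent=3, depth 1).
Iteration 2: join on cat_id=3 -> Music (id 3, parent=1, depth 2).
Iteration 3: join on cat_id=1 -> Rock (id 1, parent=NULL, depth 3).
Iteration 4: parent is NULL; no match; recursion stops.
SUM(depth) = 0 + 1 + 2 + 3 = 6.

6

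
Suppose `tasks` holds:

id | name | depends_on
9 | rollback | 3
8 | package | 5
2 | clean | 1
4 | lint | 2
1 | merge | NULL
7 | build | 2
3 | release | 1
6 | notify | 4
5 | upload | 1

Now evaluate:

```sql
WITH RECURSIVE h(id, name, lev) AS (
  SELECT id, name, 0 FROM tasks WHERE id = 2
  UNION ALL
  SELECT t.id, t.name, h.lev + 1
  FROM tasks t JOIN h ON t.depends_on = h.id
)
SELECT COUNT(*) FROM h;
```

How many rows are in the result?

4

Base: id=2 (clean) at lev 0.
Iteration 1: rows with depends_on in {2} -> lint (id 4, lev 1), build (id 7, lev 1).
Iteration 2: rows with depends_on in {4,7} -> notify (id 6, lev 2).
Iteration 3: no rows with depends_on in {6}; recursion stops.
Total rows emitted: 4.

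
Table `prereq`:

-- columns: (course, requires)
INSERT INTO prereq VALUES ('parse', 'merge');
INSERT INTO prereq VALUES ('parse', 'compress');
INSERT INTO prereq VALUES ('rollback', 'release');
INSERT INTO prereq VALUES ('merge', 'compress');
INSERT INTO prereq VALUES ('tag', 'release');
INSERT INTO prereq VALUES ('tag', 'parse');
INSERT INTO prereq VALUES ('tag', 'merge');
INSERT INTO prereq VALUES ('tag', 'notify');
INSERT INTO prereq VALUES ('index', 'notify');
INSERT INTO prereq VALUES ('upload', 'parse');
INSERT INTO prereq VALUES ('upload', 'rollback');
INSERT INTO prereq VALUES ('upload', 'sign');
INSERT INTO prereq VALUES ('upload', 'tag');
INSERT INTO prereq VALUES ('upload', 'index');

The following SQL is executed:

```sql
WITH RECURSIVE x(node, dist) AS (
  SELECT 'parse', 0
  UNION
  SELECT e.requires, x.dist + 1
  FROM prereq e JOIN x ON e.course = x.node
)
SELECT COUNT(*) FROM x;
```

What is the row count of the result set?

4

Base: (parse, dist=0).
Iteration 1: edges from {parse} -> (compress, dist=1), (merge, dist=1).
Iteration 2: edges from {compress,merge} -> (compress, dist=2).
Iteration 3: no outgoing edges from {compress}; recursion stops.
Total rows emitted: 4.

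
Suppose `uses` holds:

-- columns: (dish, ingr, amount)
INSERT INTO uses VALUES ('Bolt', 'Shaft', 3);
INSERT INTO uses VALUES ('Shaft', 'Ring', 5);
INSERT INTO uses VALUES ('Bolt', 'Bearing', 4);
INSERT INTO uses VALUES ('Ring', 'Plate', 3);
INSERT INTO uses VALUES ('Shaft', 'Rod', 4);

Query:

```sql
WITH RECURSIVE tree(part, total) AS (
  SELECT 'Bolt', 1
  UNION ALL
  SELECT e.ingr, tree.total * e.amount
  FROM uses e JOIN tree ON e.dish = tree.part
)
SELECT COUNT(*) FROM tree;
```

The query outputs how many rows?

Base: (Bolt, total=1).
Iteration 1: components of {Bolt} -> Bearing = 1*4 = 4, Shaft = 1*3 = 3.
Iteration 2: components of {Bearing,Shaft} -> Ring = 3*5 = 15, Rod = 3*4 = 12.
Iteration 3: components of {Ring,Rod} -> Plate = 15*3 = 45.
Iteration 4: no further components; recursion stops.
Total rows emitted: 6.

6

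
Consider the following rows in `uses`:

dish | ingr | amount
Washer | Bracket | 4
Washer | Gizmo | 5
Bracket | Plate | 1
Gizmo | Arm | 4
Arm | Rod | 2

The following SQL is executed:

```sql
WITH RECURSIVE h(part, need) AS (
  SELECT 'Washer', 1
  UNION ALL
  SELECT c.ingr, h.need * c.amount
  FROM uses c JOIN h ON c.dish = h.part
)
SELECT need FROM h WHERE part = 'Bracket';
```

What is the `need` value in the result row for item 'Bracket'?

Base: (Washer, need=1).
Iteration 1: components of {Washer} -> Bracket = 1*4 = 4, Gizmo = 1*5 = 5.
Iteration 2: components of {Bracket,Gizmo} -> Arm = 5*4 = 20, Plate = 4*1 = 4.
Iteration 3: components of {Arm,Plate} -> Rod = 20*2 = 40.
Iteration 4: no further components; recursion stops.

4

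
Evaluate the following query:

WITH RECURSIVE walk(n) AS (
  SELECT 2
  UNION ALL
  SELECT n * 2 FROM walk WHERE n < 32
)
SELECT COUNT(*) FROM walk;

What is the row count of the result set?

5

Base: n=2.
Iteration 1: 2 < 32 holds -> n = 2 * 2 = 4.
Iteration 2: 4 < 32 holds -> n = 4 * 2 = 8.
Iteration 3: 8 < 32 holds -> n = 8 * 2 = 16.
Iteration 4: 16 < 32 holds -> n = 16 * 2 = 32.
Iteration 5: 32 < 32 fails; recursion stops.
Total rows emitted: 5.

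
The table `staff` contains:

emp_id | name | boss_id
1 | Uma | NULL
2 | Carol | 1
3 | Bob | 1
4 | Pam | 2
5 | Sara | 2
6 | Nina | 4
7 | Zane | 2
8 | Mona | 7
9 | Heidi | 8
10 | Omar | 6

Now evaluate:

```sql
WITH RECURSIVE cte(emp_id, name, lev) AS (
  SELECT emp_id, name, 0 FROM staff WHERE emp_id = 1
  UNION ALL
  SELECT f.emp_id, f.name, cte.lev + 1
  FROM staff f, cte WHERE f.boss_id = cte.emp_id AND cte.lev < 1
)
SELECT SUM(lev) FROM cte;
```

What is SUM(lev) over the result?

Base: emp_id=1 (Uma) at lev 0.
Iteration 1: rows with boss_id in {1} -> Carol (id 2, lev 1), Bob (id 3, lev 1).
Iteration 2: lev < 1 fails for all current rows; recursion stops.
SUM(lev) = 0 + 1 + 1 = 2.

2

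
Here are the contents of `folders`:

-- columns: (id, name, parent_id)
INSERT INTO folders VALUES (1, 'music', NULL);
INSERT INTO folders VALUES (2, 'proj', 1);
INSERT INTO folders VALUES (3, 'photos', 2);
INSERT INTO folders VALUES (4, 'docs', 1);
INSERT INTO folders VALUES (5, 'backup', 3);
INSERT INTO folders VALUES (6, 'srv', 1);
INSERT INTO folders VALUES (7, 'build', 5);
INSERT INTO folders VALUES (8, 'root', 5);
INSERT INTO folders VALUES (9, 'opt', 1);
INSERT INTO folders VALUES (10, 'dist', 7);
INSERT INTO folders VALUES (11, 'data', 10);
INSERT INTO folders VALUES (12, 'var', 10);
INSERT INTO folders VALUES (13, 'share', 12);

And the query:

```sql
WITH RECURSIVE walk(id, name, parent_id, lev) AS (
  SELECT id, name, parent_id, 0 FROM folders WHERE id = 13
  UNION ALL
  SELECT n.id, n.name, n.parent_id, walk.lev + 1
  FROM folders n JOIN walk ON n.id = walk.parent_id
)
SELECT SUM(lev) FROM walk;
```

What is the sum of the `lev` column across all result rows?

Base: id=13 (share), parent_id=12, lev 0.
Iteration 1: join on id=12 -> var (id 12, parent_id=10, lev 1).
Iteration 2: join on id=10 -> dist (id 10, parent_id=7, lev 2).
Iteration 3: join on id=7 -> build (id 7, parent_id=5, lev 3).
Iteration 4: join on id=5 -> backup (id 5, parent_id=3, lev 4).
Iteration 5: join on id=3 -> photos (id 3, parent_id=2, lev 5).
Iteration 6: join on id=2 -> proj (id 2, parent_id=1, lev 6).
Iteration 7: join on id=1 -> music (id 1, parent_id=NULL, lev 7).
Iteration 8: parent_id is NULL; no match; recursion stops.
SUM(lev) = 0 + 1 + 2 + 3 + 4 + 5 + 6 + 7 = 28.

28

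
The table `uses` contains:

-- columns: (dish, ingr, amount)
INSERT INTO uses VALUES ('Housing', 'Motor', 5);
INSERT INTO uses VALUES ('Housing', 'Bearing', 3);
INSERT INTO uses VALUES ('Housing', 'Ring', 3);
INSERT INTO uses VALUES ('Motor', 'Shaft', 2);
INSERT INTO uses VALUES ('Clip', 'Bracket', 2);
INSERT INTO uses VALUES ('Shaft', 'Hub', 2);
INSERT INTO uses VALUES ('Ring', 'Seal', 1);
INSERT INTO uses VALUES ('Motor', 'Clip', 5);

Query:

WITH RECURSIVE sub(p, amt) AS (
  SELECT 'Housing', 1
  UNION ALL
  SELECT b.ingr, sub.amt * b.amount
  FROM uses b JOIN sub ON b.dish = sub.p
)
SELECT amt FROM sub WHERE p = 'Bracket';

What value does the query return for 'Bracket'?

50

Base: (Housing, amt=1).
Iteration 1: components of {Housing} -> Bearing = 1*3 = 3, Motor = 1*5 = 5, Ring = 1*3 = 3.
Iteration 2: components of {Bearing,Motor,Ring} -> Clip = 5*5 = 25, Seal = 3*1 = 3, Shaft = 5*2 = 10.
Iteration 3: components of {Clip,Seal,Shaft} -> Bracket = 25*2 = 50, Hub = 10*2 = 20.
Iteration 4: no further components; recursion stops.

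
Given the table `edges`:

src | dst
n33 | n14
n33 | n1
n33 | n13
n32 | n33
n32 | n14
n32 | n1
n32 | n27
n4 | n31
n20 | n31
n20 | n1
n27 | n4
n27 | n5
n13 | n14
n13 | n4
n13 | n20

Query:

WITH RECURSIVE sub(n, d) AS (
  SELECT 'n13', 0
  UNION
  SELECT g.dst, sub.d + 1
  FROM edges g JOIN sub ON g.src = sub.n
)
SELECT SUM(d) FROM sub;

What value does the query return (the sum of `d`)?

7

Base: (n13, d=0).
Iteration 1: edges from {n13} -> (n14, d=1), (n20, d=1), (n4, d=1).
Iteration 2: edges from {n14,n20,n4} -> (n1, d=2), (n31, d=2). [UNION drops 1 duplicate row(s)]
Iteration 3: no outgoing edges from {n1,n31}; recursion stops.
SUM(d) = 0 + 1 + 1 + 1 + 2 + 2 = 7.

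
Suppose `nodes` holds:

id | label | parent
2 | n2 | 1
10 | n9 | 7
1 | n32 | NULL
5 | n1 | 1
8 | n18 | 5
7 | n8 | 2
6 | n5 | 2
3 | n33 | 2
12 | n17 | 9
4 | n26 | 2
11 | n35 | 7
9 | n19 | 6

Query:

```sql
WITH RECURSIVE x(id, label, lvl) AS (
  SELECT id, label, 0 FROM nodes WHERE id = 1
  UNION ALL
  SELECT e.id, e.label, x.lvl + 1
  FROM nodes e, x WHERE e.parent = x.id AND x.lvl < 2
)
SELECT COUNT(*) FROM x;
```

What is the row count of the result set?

Base: id=1 (n32) at lvl 0.
Iteration 1: rows with parent in {1} -> n2 (id 2, lvl 1), n1 (id 5, lvl 1).
Iteration 2: rows with parent in {2,5} -> n33 (id 3, lvl 2), n26 (id 4, lvl 2), n5 (id 6, lvl 2), n8 (id 7, lvl 2), n18 (id 8, lvl 2).
Iteration 3: lvl < 2 fails for all current rows; recursion stops.
Total rows emitted: 8.

8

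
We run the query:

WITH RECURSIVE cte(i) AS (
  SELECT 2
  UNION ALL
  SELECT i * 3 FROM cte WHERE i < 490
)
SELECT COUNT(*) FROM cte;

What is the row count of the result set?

Base: i=2.
Iteration 1: 2 < 490 holds -> i = 2 * 3 = 6.
Iteration 2: 6 < 490 holds -> i = 6 * 3 = 18.
Iteration 3: 18 < 490 holds -> i = 18 * 3 = 54.
Iteration 4: 54 < 490 holds -> i = 54 * 3 = 162.
Iteration 5: 162 < 490 holds -> i = 162 * 3 = 486.
Iteration 6: 486 < 490 holds -> i = 486 * 3 = 1458.
Iteration 7: 1458 < 490 fails; recursion stops.
Total rows emitted: 7.

7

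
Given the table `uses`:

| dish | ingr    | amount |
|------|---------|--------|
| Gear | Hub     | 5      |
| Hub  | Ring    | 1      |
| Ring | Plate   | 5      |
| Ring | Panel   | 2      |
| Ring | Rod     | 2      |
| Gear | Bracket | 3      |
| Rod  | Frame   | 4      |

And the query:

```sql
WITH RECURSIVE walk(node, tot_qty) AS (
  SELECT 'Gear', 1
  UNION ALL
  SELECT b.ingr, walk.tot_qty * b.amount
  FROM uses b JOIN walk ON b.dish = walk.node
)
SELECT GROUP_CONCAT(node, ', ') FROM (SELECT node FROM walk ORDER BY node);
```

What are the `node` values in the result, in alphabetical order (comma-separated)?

Bracket, Frame, Gear, Hub, Panel, Plate, Ring, Rod

Base: (Gear, tot_qty=1).
Iteration 1: components of {Gear} -> Bracket = 1*3 = 3, Hub = 1*5 = 5.
Iteration 2: components of {Bracket,Hub} -> Ring = 5*1 = 5.
Iteration 3: components of {Ring} -> Panel = 5*2 = 10, Plate = 5*5 = 25, Rod = 5*2 = 10.
Iteration 4: components of {Panel,Plate,Rod} -> Frame = 10*4 = 40.
Iteration 5: no further components; recursion stops.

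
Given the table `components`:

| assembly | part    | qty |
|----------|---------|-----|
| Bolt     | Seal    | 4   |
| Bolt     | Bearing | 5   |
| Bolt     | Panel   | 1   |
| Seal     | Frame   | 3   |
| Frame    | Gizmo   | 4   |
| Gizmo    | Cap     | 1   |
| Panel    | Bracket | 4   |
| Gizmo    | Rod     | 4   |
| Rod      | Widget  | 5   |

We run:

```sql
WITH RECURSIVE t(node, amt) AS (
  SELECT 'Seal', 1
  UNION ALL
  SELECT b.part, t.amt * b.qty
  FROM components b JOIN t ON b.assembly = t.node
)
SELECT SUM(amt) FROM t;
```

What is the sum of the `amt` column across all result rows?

Base: (Seal, amt=1).
Iteration 1: components of {Seal} -> Frame = 1*3 = 3.
Iteration 2: components of {Frame} -> Gizmo = 3*4 = 12.
Iteration 3: components of {Gizmo} -> Cap = 12*1 = 12, Rod = 12*4 = 48.
Iteration 4: components of {Cap,Rod} -> Widget = 48*5 = 240.
Iteration 5: no further components; recursion stops.
SUM(amt) = 1 + 3 + 12 + 12 + 48 + 240 = 316.

316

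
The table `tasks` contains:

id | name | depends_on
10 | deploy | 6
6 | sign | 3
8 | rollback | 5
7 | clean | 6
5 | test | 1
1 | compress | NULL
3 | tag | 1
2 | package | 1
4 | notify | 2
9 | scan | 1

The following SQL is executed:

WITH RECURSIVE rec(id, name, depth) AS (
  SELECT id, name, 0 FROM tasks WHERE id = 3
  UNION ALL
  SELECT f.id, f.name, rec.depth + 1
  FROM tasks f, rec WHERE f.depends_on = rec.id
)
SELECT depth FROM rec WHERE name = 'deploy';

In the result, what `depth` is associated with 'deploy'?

2

Base: id=3 (tag) at depth 0.
Iteration 1: rows with depends_on in {3} -> sign (id 6, depth 1).
Iteration 2: rows with depends_on in {6} -> clean (id 7, depth 2), deploy (id 10, depth 2).
Iteration 3: no rows with depends_on in {7,10}; recursion stops.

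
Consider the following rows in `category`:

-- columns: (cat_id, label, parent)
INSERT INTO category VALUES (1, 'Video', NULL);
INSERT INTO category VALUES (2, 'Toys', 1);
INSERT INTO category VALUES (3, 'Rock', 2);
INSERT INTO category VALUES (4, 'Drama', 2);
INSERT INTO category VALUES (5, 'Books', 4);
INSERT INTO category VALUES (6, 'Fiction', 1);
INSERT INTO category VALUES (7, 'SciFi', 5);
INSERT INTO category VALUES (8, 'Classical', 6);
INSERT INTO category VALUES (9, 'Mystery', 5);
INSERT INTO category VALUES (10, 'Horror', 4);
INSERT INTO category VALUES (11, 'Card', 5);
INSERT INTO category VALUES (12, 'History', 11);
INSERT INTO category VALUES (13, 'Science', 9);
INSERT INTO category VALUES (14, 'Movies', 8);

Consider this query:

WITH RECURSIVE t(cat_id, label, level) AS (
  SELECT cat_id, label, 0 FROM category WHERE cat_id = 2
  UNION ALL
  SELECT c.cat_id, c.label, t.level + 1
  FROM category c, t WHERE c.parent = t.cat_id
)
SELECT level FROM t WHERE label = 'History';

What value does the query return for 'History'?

Base: cat_id=2 (Toys) at level 0.
Iteration 1: rows with parent in {2} -> Rock (id 3, level 1), Drama (id 4, level 1).
Iteration 2: rows with parent in {3,4} -> Books (id 5, level 2), Horror (id 10, level 2).
Iteration 3: rows with parent in {5,10} -> SciFi (id 7, level 3), Mystery (id 9, level 3), Card (id 11, level 3).
Iteration 4: rows with parent in {7,9,11} -> History (id 12, level 4), Science (id 13, level 4).
Iteration 5: no rows with parent in {12,13}; recursion stops.

4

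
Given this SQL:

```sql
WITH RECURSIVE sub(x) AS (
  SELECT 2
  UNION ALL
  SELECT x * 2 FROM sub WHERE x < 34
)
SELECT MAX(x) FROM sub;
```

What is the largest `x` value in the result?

Base: x=2.
Iteration 1: 2 < 34 holds -> x = 2 * 2 = 4.
Iteration 2: 4 < 34 holds -> x = 4 * 2 = 8.
Iteration 3: 8 < 34 holds -> x = 8 * 2 = 16.
Iteration 4: 16 < 34 holds -> x = 16 * 2 = 32.
Iteration 5: 32 < 34 holds -> x = 32 * 2 = 64.
Iteration 6: 64 < 34 fails; recursion stops.
x values: 2, 4, 8, 16, 32, 64; the maximum is 64.

64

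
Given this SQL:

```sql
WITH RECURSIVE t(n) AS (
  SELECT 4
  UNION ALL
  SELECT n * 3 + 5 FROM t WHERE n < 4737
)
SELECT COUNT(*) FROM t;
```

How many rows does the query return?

Base: n=4.
Iteration 1: 4 < 4737 holds -> n = 4 * 3 + 5 = 17.
Iteration 2: 17 < 4737 holds -> n = 17 * 3 + 5 = 56.
Iteration 3: 56 < 4737 holds -> n = 56 * 3 + 5 = 173.
Iteration 4: 173 < 4737 holds -> n = 173 * 3 + 5 = 524.
Iteration 5: 524 < 4737 holds -> n = 524 * 3 + 5 = 1577.
Iteration 6: 1577 < 4737 holds -> n = 1577 * 3 + 5 = 4736.
Iteration 7: 4736 < 4737 holds -> n = 4736 * 3 + 5 = 14213.
Iteration 8: 14213 < 4737 fails; recursion stops.
Total rows emitted: 8.

8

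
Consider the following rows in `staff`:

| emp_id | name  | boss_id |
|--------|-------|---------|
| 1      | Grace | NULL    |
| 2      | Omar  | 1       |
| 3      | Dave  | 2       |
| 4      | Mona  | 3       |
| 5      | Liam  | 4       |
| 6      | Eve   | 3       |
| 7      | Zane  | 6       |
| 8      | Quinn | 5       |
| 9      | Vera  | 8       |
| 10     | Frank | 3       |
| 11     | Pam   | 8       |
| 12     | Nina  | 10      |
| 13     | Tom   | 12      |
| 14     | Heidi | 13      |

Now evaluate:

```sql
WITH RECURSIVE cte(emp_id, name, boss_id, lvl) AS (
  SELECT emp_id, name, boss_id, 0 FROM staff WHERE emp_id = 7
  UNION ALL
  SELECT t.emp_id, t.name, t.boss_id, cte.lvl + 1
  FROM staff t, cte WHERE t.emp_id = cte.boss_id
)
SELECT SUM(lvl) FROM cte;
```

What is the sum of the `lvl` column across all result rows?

10

Base: emp_id=7 (Zane), boss_id=6, lvl 0.
Iteration 1: join on emp_id=6 -> Eve (id 6, boss_id=3, lvl 1).
Iteration 2: join on emp_id=3 -> Dave (id 3, boss_id=2, lvl 2).
Iteration 3: join on emp_id=2 -> Omar (id 2, boss_id=1, lvl 3).
Iteration 4: join on emp_id=1 -> Grace (id 1, boss_id=NULL, lvl 4).
Iteration 5: boss_id is NULL; no match; recursion stops.
SUM(lvl) = 0 + 1 + 2 + 3 + 4 = 10.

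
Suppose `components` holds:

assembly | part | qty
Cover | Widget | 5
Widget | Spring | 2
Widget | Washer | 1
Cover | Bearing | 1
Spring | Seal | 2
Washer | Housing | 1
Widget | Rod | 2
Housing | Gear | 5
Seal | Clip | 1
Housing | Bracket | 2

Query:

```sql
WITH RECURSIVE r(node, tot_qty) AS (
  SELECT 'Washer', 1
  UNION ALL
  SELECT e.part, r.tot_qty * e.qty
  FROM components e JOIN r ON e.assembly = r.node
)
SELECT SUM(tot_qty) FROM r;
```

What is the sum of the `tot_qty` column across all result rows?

Base: (Washer, tot_qty=1).
Iteration 1: components of {Washer} -> Housing = 1*1 = 1.
Iteration 2: components of {Housing} -> Bracket = 1*2 = 2, Gear = 1*5 = 5.
Iteration 3: no further components; recursion stops.
SUM(tot_qty) = 1 + 1 + 5 + 2 = 9.

9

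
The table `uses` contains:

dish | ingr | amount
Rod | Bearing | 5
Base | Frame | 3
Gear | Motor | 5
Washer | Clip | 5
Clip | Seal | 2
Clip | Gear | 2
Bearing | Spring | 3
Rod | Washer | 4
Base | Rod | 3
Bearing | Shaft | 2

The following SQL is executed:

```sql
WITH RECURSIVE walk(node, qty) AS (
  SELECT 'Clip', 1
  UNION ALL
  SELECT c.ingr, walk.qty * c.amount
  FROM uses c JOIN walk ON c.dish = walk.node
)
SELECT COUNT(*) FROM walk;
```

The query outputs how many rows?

4

Base: (Clip, qty=1).
Iteration 1: components of {Clip} -> Gear = 1*2 = 2, Seal = 1*2 = 2.
Iteration 2: components of {Gear,Seal} -> Motor = 2*5 = 10.
Iteration 3: no further components; recursion stops.
Total rows emitted: 4.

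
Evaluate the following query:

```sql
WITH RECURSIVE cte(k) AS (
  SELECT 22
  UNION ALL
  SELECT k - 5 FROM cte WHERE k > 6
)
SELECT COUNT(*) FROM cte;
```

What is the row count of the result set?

Base: k=22.
Iteration 1: 22 > 6 holds -> k = 22 - 5 = 17.
Iteration 2: 17 > 6 holds -> k = 17 - 5 = 12.
Iteration 3: 12 > 6 holds -> k = 12 - 5 = 7.
Iteration 4: 7 > 6 holds -> k = 7 - 5 = 2.
Iteration 5: 2 > 6 fails; recursion stops.
Total rows emitted: 5.

5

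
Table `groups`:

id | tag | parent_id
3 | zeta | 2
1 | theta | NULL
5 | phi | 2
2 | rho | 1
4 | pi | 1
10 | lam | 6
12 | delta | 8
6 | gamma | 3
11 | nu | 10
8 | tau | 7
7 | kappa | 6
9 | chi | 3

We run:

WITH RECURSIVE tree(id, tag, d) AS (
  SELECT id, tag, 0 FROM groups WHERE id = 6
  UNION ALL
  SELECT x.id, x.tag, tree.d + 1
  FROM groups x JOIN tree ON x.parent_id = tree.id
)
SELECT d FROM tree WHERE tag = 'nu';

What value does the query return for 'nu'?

2

Base: id=6 (gamma) at d 0.
Iteration 1: rows with parent_id in {6} -> kappa (id 7, d 1), lam (id 10, d 1).
Iteration 2: rows with parent_id in {7,10} -> tau (id 8, d 2), nu (id 11, d 2).
Iteration 3: rows with parent_id in {8,11} -> delta (id 12, d 3).
Iteration 4: no rows with parent_id in {12}; recursion stops.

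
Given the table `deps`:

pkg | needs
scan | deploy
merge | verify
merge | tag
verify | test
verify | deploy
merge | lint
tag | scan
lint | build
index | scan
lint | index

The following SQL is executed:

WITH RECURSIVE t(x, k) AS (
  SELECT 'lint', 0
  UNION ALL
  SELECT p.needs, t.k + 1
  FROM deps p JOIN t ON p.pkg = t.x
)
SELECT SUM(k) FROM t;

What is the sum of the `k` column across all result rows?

7

Base: (lint, k=0).
Iteration 1: edges from {lint} -> (build, k=1), (index, k=1).
Iteration 2: edges from {build,index} -> (scan, k=2).
Iteration 3: edges from {scan} -> (deploy, k=3).
Iteration 4: no outgoing edges from {deploy}; recursion stops.
SUM(k) = 0 + 1 + 1 + 2 + 3 = 7.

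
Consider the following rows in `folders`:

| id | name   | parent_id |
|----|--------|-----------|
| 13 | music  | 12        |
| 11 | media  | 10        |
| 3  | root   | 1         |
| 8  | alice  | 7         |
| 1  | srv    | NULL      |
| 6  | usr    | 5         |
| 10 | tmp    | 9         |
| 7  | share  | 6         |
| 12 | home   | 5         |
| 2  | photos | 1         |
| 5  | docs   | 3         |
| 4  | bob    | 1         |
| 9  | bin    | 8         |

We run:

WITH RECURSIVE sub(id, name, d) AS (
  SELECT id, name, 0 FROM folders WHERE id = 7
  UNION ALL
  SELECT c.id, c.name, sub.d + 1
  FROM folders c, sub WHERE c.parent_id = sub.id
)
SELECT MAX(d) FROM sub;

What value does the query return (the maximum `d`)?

4

Base: id=7 (share) at d 0.
Iteration 1: rows with parent_id in {7} -> alice (id 8, d 1).
Iteration 2: rows with parent_id in {8} -> bin (id 9, d 2).
Iteration 3: rows with parent_id in {9} -> tmp (id 10, d 3).
Iteration 4: rows with parent_id in {10} -> media (id 11, d 4).
Iteration 5: no rows with parent_id in {11}; recursion stops.
d values: 0, 1, 2, 3, 4; the maximum is 4.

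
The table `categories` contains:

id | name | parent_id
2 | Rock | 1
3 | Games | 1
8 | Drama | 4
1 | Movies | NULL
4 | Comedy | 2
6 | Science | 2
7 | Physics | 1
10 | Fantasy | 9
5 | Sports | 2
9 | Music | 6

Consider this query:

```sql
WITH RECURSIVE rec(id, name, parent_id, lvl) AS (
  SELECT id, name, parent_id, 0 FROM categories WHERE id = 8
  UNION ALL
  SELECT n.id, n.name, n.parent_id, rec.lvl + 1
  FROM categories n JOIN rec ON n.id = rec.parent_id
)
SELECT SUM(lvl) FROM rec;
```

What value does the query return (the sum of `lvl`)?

6

Base: id=8 (Drama), parent_id=4, lvl 0.
Iteration 1: join on id=4 -> Comedy (id 4, parent_id=2, lvl 1).
Iteration 2: join on id=2 -> Rock (id 2, parent_id=1, lvl 2).
Iteration 3: join on id=1 -> Movies (id 1, parent_id=NULL, lvl 3).
Iteration 4: parent_id is NULL; no match; recursion stops.
SUM(lvl) = 0 + 1 + 2 + 3 = 6.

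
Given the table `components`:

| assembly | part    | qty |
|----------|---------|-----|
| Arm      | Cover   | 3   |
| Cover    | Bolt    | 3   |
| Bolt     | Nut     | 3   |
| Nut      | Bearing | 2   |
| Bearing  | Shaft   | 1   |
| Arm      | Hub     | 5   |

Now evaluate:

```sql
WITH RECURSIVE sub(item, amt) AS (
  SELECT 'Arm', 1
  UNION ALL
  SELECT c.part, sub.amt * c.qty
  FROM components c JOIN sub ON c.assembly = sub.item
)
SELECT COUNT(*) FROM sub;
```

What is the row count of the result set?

7

Base: (Arm, amt=1).
Iteration 1: components of {Arm} -> Cover = 1*3 = 3, Hub = 1*5 = 5.
Iteration 2: components of {Cover,Hub} -> Bolt = 3*3 = 9.
Iteration 3: components of {Bolt} -> Nut = 9*3 = 27.
Iteration 4: components of {Nut} -> Bearing = 27*2 = 54.
Iteration 5: components of {Bearing} -> Shaft = 54*1 = 54.
Iteration 6: no further components; recursion stops.
Total rows emitted: 7.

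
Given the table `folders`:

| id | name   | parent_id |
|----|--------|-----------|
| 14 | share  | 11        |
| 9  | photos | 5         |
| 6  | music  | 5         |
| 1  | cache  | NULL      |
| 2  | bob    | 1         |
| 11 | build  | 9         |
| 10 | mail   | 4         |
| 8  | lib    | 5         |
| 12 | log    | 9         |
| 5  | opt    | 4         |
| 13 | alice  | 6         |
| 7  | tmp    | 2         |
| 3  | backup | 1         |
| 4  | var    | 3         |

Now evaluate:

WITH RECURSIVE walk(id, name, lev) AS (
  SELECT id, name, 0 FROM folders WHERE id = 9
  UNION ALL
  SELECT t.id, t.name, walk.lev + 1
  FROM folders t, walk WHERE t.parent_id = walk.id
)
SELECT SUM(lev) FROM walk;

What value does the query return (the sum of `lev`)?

4

Base: id=9 (photos) at lev 0.
Iteration 1: rows with parent_id in {9} -> build (id 11, lev 1), log (id 12, lev 1).
Iteration 2: rows with parent_id in {11,12} -> share (id 14, lev 2).
Iteration 3: no rows with parent_id in {14}; recursion stops.
SUM(lev) = 0 + 1 + 1 + 2 = 4.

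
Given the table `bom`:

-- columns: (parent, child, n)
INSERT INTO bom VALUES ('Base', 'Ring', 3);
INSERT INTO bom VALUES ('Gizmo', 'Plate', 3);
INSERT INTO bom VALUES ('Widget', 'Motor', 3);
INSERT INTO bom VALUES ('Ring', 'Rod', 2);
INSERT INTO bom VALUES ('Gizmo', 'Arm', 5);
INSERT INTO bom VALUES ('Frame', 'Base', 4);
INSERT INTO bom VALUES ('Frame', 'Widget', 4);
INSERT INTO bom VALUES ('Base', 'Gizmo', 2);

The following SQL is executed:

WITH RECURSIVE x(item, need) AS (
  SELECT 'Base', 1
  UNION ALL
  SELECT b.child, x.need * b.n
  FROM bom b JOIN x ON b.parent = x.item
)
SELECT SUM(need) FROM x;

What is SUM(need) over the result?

Base: (Base, need=1).
Iteration 1: components of {Base} -> Gizmo = 1*2 = 2, Ring = 1*3 = 3.
Iteration 2: components of {Gizmo,Ring} -> Arm = 2*5 = 10, Plate = 2*3 = 6, Rod = 3*2 = 6.
Iteration 3: no further components; recursion stops.
SUM(need) = 1 + 2 + 3 + 6 + 10 + 6 = 28.

28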